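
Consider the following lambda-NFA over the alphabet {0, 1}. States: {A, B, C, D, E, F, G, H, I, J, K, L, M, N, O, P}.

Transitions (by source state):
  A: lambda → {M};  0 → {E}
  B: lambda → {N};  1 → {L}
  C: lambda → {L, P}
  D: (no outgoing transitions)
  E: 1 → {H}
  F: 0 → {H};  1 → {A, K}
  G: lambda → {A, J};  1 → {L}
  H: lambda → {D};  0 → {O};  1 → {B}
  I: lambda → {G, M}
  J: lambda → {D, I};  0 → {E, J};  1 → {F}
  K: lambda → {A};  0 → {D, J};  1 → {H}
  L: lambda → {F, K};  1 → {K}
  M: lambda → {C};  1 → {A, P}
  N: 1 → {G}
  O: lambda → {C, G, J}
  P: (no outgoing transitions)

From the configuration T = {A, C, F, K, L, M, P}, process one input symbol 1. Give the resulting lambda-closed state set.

F on 1 → {A, K}.
K on 1 → {H}.
L on 1 → {K}.
M on 1 → {A, P}.
No 1-transition from A, C, P.
Union after reading 1: {A, H, K, P}.
Now take the lambda-closure:
From A via lambda: add M.
From H via lambda: add D.
From M via lambda: add C.
From C via lambda: add L.
From L via lambda: add F.
No new states can be added; the closed set is {A, C, D, F, H, K, L, M, P}.

{A, C, D, F, H, K, L, M, P}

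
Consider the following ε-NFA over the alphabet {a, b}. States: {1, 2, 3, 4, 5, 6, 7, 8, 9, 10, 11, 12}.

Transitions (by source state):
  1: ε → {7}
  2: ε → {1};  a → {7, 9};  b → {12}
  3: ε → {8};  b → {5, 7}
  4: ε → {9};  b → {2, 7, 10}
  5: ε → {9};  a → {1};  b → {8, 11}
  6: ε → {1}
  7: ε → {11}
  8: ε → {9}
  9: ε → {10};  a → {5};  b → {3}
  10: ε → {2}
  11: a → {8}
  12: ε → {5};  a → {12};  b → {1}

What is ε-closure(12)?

{1, 2, 5, 7, 9, 10, 11, 12}

Start with {12}.
From 12 via ε: add 5.
From 5 via ε: add 9.
From 9 via ε: add 10.
From 10 via ε: add 2.
From 2 via ε: add 1.
From 1 via ε: add 7.
From 7 via ε: add 11.
No new states can be added; the closed set is {1, 2, 5, 7, 9, 10, 11, 12}.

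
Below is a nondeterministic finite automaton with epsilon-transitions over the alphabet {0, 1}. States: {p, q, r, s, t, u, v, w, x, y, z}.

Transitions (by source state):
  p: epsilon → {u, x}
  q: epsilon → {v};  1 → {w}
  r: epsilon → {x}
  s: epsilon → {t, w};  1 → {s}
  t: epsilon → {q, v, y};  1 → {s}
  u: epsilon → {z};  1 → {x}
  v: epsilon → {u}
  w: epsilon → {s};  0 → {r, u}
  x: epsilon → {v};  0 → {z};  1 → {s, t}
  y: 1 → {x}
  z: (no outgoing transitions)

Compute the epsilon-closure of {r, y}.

Start with {r, y}.
From r via epsilon: add x.
From x via epsilon: add v.
From v via epsilon: add u.
From u via epsilon: add z.
No new states can be added; the closed set is {r, u, v, x, y, z}.

{r, u, v, x, y, z}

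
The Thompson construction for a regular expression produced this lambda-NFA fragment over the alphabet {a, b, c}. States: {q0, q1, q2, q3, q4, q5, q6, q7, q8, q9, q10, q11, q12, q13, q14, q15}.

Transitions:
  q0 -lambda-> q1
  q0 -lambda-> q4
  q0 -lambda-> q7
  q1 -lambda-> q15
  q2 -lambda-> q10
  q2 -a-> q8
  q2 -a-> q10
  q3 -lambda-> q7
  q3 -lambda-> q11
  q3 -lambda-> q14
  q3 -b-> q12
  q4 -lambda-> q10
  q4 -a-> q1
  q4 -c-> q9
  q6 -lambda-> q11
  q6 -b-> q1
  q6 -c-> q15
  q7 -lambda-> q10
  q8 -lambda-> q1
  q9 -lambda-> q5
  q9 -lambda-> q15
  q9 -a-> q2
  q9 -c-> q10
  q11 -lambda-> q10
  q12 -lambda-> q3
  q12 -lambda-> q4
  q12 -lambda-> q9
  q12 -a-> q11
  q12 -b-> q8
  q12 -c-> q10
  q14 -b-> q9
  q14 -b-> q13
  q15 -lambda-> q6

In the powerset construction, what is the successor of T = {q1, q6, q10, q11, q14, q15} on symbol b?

q6 on b → {q1}.
q14 on b → {q9, q13}.
No b-transition from q1, q10, q11, q15.
Union after reading b: {q1, q9, q13}.
Now take the lambda-closure:
From q1 via lambda: add q15.
From q9 via lambda: add q5.
From q15 via lambda: add q6.
From q6 via lambda: add q11.
From q11 via lambda: add q10.
No new states can be added; the closed set is {q1, q5, q6, q9, q10, q11, q13, q15}.

{q1, q5, q6, q9, q10, q11, q13, q15}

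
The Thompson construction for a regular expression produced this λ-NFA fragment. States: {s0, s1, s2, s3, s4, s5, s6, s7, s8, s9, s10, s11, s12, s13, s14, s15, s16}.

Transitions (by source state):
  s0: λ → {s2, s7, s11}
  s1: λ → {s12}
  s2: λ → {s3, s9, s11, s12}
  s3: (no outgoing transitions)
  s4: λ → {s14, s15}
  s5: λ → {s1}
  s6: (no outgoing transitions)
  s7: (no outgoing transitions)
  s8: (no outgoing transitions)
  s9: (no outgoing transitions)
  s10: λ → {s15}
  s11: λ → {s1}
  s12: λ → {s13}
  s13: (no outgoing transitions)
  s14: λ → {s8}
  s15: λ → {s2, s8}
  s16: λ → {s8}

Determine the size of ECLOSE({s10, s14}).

11

Start with {s10, s14}.
From s10 via λ: add s15.
From s14 via λ: add s8.
From s15 via λ: add s2.
From s2 via λ: add s3, s9, s11, s12.
From s11 via λ: add s1.
From s12 via λ: add s13.
λ-closure = {s1, s2, s3, s8, s9, s10, s11, s12, s13, s14, s15}, which has 11 states.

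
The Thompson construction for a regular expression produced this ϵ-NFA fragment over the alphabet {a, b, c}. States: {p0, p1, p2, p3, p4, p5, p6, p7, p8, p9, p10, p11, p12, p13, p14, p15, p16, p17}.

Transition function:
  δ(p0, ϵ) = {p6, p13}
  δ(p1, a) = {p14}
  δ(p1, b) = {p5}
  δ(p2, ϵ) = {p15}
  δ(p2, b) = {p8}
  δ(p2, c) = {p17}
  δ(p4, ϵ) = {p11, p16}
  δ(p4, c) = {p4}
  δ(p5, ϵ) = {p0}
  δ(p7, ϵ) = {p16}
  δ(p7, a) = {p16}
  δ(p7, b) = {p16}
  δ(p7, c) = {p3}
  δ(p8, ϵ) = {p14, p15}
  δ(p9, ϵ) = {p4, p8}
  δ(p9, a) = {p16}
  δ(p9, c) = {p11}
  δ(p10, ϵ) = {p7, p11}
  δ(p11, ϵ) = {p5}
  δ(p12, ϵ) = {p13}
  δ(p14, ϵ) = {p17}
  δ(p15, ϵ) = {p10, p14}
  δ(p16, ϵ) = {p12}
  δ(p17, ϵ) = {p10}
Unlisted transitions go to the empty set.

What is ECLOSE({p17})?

{p0, p5, p6, p7, p10, p11, p12, p13, p16, p17}

Start with {p17}.
From p17 via ϵ: add p10.
From p10 via ϵ: add p7, p11.
From p7 via ϵ: add p16.
From p11 via ϵ: add p5.
From p5 via ϵ: add p0.
From p16 via ϵ: add p12.
From p0 via ϵ: add p6, p13.
No new states can be added; the closed set is {p0, p5, p6, p7, p10, p11, p12, p13, p16, p17}.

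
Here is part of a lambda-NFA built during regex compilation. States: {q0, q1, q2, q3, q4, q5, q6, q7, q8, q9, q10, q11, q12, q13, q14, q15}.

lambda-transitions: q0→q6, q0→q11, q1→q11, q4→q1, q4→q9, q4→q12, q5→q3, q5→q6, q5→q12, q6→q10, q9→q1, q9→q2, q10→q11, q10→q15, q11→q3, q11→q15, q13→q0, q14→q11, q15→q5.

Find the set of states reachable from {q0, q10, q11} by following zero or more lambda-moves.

Start with {q0, q10, q11}.
From q0 via lambda: add q6.
From q10 via lambda: add q15.
From q11 via lambda: add q3.
From q15 via lambda: add q5.
From q5 via lambda: add q12.
No new states can be added; the closed set is {q0, q3, q5, q6, q10, q11, q12, q15}.

{q0, q3, q5, q6, q10, q11, q12, q15}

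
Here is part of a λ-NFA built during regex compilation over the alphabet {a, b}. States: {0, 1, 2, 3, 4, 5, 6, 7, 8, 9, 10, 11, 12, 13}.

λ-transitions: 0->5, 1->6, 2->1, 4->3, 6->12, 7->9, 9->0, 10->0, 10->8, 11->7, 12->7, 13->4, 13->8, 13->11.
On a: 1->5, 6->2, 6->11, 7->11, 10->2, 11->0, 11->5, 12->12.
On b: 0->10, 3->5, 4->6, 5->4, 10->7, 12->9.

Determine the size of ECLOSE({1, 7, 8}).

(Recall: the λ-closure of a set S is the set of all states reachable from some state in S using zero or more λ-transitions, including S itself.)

8

Start with {1, 7, 8}.
From 1 via λ: add 6.
From 7 via λ: add 9.
From 6 via λ: add 12.
From 9 via λ: add 0.
From 0 via λ: add 5.
λ-closure = {0, 1, 5, 6, 7, 8, 9, 12}, which has 8 states.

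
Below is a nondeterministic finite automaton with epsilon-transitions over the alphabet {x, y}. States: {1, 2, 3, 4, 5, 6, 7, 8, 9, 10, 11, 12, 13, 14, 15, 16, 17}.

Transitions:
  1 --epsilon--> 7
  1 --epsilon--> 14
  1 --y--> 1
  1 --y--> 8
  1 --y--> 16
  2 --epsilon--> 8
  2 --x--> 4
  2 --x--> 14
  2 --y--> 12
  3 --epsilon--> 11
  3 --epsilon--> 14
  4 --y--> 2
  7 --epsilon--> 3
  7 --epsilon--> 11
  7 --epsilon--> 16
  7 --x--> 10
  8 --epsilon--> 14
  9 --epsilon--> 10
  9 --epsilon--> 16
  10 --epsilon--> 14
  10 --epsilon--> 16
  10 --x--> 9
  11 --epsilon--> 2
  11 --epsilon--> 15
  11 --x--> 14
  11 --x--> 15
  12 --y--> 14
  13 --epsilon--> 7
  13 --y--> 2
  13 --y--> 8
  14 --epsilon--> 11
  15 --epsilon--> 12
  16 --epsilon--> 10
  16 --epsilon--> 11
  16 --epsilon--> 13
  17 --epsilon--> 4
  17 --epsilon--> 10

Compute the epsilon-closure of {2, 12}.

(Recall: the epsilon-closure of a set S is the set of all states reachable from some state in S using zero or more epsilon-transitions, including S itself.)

Start with {2, 12}.
From 2 via epsilon: add 8.
From 8 via epsilon: add 14.
From 14 via epsilon: add 11.
From 11 via epsilon: add 15.
No new states can be added; the closed set is {2, 8, 11, 12, 14, 15}.

{2, 8, 11, 12, 14, 15}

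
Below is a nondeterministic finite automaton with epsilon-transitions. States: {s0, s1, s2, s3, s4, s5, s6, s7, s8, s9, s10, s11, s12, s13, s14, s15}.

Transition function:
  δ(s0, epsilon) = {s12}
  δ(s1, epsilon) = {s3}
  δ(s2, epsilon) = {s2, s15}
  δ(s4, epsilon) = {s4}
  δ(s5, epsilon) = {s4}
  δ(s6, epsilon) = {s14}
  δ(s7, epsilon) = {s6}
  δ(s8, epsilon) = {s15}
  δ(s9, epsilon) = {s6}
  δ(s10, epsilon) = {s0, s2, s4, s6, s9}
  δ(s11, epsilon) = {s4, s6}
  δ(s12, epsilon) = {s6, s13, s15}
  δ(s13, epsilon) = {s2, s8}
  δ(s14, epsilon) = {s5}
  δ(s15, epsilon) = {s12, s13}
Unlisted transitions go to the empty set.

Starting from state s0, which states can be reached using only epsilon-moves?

{s0, s2, s4, s5, s6, s8, s12, s13, s14, s15}

Start with {s0}.
From s0 via epsilon: add s12.
From s12 via epsilon: add s6, s13, s15.
From s6 via epsilon: add s14.
From s13 via epsilon: add s2, s8.
From s14 via epsilon: add s5.
From s5 via epsilon: add s4.
No new states can be added; the closed set is {s0, s2, s4, s5, s6, s8, s12, s13, s14, s15}.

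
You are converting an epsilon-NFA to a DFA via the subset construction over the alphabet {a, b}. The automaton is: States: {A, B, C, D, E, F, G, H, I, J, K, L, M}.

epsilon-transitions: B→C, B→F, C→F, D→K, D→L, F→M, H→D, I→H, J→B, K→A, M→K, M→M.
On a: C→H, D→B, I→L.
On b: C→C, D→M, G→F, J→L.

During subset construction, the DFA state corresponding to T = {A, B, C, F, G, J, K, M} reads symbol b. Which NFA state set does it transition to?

{A, C, F, K, L, M}

C on b → {C}.
G on b → {F}.
J on b → {L}.
No b-transition from A, B, F, K, M.
Union after reading b: {C, F, L}.
Now take the epsilon-closure:
From F via epsilon: add M.
From M via epsilon: add K.
From K via epsilon: add A.
No new states can be added; the closed set is {A, C, F, K, L, M}.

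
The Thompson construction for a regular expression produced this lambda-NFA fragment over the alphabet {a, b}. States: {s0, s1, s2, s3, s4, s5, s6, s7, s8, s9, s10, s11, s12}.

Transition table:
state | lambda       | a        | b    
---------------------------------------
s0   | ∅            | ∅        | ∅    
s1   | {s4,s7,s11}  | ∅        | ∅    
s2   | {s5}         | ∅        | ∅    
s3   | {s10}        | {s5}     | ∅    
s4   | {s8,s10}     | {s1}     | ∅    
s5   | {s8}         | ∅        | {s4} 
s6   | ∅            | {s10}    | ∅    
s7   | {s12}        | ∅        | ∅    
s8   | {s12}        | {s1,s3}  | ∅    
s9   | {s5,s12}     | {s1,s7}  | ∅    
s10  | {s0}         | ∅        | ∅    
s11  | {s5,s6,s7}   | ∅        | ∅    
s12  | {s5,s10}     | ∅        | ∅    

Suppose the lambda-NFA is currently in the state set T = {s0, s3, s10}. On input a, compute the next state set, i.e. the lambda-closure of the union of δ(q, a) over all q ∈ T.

s3 on a → {s5}.
No a-transition from s0, s10.
Union after reading a: {s5}.
Now take the lambda-closure:
From s5 via lambda: add s8.
From s8 via lambda: add s12.
From s12 via lambda: add s10.
From s10 via lambda: add s0.
No new states can be added; the closed set is {s0, s5, s8, s10, s12}.

{s0, s5, s8, s10, s12}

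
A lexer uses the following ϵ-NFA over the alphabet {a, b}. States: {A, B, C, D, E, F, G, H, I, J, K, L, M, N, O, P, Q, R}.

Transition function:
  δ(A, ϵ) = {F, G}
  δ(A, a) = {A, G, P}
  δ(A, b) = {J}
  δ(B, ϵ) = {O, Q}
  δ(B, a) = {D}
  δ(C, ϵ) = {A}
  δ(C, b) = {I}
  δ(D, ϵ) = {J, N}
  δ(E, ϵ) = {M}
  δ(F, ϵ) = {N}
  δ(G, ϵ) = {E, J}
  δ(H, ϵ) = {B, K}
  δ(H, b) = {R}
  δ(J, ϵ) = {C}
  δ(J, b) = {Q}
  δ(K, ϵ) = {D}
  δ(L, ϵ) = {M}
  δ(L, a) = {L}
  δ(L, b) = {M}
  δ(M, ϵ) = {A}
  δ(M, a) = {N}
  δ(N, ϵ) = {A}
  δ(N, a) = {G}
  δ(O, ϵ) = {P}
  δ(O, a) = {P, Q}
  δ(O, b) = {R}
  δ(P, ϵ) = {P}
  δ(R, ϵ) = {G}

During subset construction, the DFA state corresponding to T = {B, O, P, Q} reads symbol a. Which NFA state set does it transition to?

{A, C, D, E, F, G, J, M, N, P, Q}

B on a → {D}.
O on a → {P, Q}.
No a-transition from P, Q.
Union after reading a: {D, P, Q}.
Now take the ϵ-closure:
From D via ϵ: add J, N.
From J via ϵ: add C.
From N via ϵ: add A.
From A via ϵ: add F, G.
From G via ϵ: add E.
From E via ϵ: add M.
No new states can be added; the closed set is {A, C, D, E, F, G, J, M, N, P, Q}.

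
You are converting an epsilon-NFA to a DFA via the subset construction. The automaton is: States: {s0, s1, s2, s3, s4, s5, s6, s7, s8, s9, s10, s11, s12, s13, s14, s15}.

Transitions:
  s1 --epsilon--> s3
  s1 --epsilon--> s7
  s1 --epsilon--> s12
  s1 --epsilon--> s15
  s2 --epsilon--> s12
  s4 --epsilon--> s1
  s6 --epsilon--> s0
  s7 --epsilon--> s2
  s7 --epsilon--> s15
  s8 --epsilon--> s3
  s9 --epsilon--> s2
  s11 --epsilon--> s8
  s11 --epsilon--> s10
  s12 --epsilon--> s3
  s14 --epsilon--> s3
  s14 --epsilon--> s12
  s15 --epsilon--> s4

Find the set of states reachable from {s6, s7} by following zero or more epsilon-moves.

Start with {s6, s7}.
From s6 via epsilon: add s0.
From s7 via epsilon: add s2, s15.
From s2 via epsilon: add s12.
From s15 via epsilon: add s4.
From s4 via epsilon: add s1.
From s12 via epsilon: add s3.
No new states can be added; the closed set is {s0, s1, s2, s3, s4, s6, s7, s12, s15}.

{s0, s1, s2, s3, s4, s6, s7, s12, s15}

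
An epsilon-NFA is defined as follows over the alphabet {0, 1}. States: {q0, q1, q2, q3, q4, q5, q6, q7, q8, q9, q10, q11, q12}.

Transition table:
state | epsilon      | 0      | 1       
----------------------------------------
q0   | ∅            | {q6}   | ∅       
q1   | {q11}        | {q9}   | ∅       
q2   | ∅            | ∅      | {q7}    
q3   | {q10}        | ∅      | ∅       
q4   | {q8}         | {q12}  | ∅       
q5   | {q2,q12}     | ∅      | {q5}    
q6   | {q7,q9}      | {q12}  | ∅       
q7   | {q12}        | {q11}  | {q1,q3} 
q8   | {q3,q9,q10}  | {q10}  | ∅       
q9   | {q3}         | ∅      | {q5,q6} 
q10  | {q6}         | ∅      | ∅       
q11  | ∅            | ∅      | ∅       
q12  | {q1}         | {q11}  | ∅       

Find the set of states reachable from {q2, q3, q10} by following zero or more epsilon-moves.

Start with {q2, q3, q10}.
From q10 via epsilon: add q6.
From q6 via epsilon: add q7, q9.
From q7 via epsilon: add q12.
From q12 via epsilon: add q1.
From q1 via epsilon: add q11.
No new states can be added; the closed set is {q1, q2, q3, q6, q7, q9, q10, q11, q12}.

{q1, q2, q3, q6, q7, q9, q10, q11, q12}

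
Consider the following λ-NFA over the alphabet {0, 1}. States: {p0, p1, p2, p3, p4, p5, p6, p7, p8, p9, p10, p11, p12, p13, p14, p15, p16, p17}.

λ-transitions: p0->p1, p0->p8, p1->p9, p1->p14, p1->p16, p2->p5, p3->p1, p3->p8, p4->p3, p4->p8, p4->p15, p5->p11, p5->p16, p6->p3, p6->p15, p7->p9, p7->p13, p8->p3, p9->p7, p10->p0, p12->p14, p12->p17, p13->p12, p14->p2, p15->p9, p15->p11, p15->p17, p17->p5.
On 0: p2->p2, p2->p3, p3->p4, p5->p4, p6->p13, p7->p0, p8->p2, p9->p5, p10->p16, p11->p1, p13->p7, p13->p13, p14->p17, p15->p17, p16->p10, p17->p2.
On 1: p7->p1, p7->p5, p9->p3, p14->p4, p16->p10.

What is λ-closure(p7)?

{p2, p5, p7, p9, p11, p12, p13, p14, p16, p17}

Start with {p7}.
From p7 via λ: add p9, p13.
From p13 via λ: add p12.
From p12 via λ: add p14, p17.
From p14 via λ: add p2.
From p17 via λ: add p5.
From p5 via λ: add p11, p16.
No new states can be added; the closed set is {p2, p5, p7, p9, p11, p12, p13, p14, p16, p17}.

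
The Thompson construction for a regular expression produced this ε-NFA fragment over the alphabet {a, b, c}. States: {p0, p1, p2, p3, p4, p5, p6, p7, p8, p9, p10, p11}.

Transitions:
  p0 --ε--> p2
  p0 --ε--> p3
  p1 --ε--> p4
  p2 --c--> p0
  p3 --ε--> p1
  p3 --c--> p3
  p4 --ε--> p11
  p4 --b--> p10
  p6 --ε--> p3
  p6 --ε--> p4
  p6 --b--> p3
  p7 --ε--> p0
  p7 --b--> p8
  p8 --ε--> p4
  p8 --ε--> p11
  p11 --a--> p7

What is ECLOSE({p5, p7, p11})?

{p0, p1, p2, p3, p4, p5, p7, p11}

Start with {p5, p7, p11}.
From p7 via ε: add p0.
From p0 via ε: add p2, p3.
From p3 via ε: add p1.
From p1 via ε: add p4.
No new states can be added; the closed set is {p0, p1, p2, p3, p4, p5, p7, p11}.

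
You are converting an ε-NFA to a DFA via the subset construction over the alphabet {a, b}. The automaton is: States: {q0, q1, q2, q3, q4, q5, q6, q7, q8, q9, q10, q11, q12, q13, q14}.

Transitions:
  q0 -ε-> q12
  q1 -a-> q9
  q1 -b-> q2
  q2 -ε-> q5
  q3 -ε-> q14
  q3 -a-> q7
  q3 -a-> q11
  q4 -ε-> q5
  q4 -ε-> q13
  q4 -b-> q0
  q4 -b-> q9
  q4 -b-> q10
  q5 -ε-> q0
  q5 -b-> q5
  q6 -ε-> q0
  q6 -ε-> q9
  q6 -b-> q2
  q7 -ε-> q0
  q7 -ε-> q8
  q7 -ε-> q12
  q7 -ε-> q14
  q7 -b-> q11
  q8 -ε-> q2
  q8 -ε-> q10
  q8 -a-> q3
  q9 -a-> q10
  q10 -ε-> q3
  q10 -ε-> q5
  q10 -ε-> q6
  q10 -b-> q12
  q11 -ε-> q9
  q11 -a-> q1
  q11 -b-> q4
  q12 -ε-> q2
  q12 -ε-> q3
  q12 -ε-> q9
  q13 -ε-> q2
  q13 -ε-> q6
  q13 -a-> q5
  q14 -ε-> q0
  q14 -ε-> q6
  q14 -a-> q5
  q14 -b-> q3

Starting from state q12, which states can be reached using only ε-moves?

{q0, q2, q3, q5, q6, q9, q12, q14}

Start with {q12}.
From q12 via ε: add q2, q3, q9.
From q2 via ε: add q5.
From q3 via ε: add q14.
From q5 via ε: add q0.
From q14 via ε: add q6.
No new states can be added; the closed set is {q0, q2, q3, q5, q6, q9, q12, q14}.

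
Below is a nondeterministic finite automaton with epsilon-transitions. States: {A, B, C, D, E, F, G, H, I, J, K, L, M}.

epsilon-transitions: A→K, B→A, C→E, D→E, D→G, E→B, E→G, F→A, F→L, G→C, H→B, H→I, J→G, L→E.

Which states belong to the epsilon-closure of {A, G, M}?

{A, B, C, E, G, K, M}

Start with {A, G, M}.
From A via epsilon: add K.
From G via epsilon: add C.
From C via epsilon: add E.
From E via epsilon: add B.
No new states can be added; the closed set is {A, B, C, E, G, K, M}.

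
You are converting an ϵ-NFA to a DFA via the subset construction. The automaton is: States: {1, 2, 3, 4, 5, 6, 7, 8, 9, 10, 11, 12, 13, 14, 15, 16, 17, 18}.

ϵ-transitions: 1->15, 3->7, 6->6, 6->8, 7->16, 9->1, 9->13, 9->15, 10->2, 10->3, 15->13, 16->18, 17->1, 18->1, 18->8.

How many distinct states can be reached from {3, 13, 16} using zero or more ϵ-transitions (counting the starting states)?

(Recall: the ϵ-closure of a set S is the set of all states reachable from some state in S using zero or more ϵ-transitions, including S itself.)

8

Start with {3, 13, 16}.
From 3 via ϵ: add 7.
From 16 via ϵ: add 18.
From 18 via ϵ: add 1, 8.
From 1 via ϵ: add 15.
ϵ-closure = {1, 3, 7, 8, 13, 15, 16, 18}, which has 8 states.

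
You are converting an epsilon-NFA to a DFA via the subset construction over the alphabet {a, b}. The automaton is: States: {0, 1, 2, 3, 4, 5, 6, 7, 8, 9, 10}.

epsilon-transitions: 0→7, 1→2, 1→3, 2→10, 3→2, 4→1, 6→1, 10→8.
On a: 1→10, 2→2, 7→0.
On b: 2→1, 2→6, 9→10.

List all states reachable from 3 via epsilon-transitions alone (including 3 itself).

{2, 3, 8, 10}

Start with {3}.
From 3 via epsilon: add 2.
From 2 via epsilon: add 10.
From 10 via epsilon: add 8.
No new states can be added; the closed set is {2, 3, 8, 10}.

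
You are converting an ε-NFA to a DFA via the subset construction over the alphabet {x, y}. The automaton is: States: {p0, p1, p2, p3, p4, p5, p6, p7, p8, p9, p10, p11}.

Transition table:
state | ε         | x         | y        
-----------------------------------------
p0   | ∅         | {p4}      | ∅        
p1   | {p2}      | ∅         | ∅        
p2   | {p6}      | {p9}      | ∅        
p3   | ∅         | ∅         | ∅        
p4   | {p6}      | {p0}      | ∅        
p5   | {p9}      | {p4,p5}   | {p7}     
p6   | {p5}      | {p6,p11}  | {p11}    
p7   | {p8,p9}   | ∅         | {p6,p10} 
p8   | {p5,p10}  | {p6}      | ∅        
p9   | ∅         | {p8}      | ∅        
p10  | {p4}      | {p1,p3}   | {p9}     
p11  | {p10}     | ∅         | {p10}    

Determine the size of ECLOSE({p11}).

Start with {p11}.
From p11 via ε: add p10.
From p10 via ε: add p4.
From p4 via ε: add p6.
From p6 via ε: add p5.
From p5 via ε: add p9.
ε-closure = {p4, p5, p6, p9, p10, p11}, which has 6 states.

6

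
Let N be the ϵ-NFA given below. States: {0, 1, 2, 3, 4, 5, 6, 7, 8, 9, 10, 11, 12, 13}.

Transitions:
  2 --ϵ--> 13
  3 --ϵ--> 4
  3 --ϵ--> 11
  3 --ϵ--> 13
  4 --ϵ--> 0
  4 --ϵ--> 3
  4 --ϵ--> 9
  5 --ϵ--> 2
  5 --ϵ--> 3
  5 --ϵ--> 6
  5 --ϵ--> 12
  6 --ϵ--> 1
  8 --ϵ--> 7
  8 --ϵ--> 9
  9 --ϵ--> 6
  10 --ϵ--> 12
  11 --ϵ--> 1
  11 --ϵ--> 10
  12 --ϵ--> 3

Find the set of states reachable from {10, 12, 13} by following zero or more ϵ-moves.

Start with {10, 12, 13}.
From 12 via ϵ: add 3.
From 3 via ϵ: add 4, 11.
From 4 via ϵ: add 0, 9.
From 11 via ϵ: add 1.
From 9 via ϵ: add 6.
No new states can be added; the closed set is {0, 1, 3, 4, 6, 9, 10, 11, 12, 13}.

{0, 1, 3, 4, 6, 9, 10, 11, 12, 13}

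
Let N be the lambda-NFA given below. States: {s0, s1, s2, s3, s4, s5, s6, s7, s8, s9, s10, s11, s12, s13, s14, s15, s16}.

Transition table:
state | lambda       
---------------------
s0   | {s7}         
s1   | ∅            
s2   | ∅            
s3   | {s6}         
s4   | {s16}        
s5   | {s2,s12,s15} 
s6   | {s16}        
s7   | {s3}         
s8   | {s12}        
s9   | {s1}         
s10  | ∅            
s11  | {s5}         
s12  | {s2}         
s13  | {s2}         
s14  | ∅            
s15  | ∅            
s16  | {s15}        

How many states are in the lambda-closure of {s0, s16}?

Start with {s0, s16}.
From s0 via lambda: add s7.
From s16 via lambda: add s15.
From s7 via lambda: add s3.
From s3 via lambda: add s6.
lambda-closure = {s0, s3, s6, s7, s15, s16}, which has 6 states.

6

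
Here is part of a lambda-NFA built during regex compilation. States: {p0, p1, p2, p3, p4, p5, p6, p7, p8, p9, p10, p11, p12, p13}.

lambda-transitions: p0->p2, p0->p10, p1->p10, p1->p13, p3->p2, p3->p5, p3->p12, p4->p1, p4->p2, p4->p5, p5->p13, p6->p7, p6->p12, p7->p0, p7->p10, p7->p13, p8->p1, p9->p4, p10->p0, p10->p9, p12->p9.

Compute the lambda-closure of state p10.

{p0, p1, p2, p4, p5, p9, p10, p13}

Start with {p10}.
From p10 via lambda: add p0, p9.
From p0 via lambda: add p2.
From p9 via lambda: add p4.
From p4 via lambda: add p1, p5.
From p1 via lambda: add p13.
No new states can be added; the closed set is {p0, p1, p2, p4, p5, p9, p10, p13}.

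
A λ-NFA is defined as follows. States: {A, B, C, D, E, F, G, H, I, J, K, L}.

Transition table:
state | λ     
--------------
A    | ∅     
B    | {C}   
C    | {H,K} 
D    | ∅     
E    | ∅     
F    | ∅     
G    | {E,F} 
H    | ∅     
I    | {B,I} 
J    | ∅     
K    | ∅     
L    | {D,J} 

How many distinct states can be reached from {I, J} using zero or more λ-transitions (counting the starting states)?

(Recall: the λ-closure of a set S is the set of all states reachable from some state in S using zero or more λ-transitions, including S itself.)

Start with {I, J}.
From I via λ: add B.
From B via λ: add C.
From C via λ: add H, K.
λ-closure = {B, C, H, I, J, K}, which has 6 states.

6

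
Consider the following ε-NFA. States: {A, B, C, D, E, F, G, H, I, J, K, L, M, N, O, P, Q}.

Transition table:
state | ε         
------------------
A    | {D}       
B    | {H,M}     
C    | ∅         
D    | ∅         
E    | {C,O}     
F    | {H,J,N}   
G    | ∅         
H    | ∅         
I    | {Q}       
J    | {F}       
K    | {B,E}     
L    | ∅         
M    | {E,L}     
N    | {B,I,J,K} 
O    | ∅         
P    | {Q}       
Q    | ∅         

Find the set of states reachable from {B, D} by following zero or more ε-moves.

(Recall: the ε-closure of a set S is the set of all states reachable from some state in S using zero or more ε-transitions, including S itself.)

{B, C, D, E, H, L, M, O}

Start with {B, D}.
From B via ε: add H, M.
From M via ε: add E, L.
From E via ε: add C, O.
No new states can be added; the closed set is {B, C, D, E, H, L, M, O}.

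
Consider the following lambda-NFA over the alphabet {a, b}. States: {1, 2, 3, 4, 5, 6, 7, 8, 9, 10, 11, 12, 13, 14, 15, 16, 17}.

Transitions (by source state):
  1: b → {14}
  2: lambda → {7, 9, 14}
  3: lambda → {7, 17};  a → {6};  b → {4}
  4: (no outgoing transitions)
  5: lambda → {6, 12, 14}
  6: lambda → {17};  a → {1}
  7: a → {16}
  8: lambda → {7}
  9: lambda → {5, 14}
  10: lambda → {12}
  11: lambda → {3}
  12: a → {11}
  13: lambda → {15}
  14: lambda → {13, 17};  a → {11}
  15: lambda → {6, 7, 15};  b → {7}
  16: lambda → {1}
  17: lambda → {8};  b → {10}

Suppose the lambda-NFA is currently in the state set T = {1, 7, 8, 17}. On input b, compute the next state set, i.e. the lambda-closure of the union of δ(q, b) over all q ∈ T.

{6, 7, 8, 10, 12, 13, 14, 15, 17}

1 on b → {14}.
17 on b → {10}.
No b-transition from 7, 8.
Union after reading b: {10, 14}.
Now take the lambda-closure:
From 10 via lambda: add 12.
From 14 via lambda: add 13, 17.
From 13 via lambda: add 15.
From 17 via lambda: add 8.
From 8 via lambda: add 7.
From 15 via lambda: add 6.
No new states can be added; the closed set is {6, 7, 8, 10, 12, 13, 14, 15, 17}.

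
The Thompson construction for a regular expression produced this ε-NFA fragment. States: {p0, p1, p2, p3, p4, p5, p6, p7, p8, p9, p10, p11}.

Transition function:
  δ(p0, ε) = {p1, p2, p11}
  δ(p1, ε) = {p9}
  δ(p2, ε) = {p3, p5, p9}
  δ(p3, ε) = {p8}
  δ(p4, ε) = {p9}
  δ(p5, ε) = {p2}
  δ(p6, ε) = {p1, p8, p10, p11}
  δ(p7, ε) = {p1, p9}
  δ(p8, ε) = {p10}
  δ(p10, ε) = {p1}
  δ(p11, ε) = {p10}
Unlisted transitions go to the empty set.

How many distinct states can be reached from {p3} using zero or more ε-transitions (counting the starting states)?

Start with {p3}.
From p3 via ε: add p8.
From p8 via ε: add p10.
From p10 via ε: add p1.
From p1 via ε: add p9.
ε-closure = {p1, p3, p8, p9, p10}, which has 5 states.

5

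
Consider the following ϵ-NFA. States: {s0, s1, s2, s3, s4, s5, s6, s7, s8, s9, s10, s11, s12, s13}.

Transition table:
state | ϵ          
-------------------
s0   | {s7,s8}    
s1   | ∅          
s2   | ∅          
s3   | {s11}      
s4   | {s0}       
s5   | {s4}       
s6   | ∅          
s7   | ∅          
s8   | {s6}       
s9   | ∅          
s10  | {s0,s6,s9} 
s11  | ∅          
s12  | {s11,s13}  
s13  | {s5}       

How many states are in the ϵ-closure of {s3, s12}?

10

Start with {s3, s12}.
From s3 via ϵ: add s11.
From s12 via ϵ: add s13.
From s13 via ϵ: add s5.
From s5 via ϵ: add s4.
From s4 via ϵ: add s0.
From s0 via ϵ: add s7, s8.
From s8 via ϵ: add s6.
ϵ-closure = {s0, s3, s4, s5, s6, s7, s8, s11, s12, s13}, which has 10 states.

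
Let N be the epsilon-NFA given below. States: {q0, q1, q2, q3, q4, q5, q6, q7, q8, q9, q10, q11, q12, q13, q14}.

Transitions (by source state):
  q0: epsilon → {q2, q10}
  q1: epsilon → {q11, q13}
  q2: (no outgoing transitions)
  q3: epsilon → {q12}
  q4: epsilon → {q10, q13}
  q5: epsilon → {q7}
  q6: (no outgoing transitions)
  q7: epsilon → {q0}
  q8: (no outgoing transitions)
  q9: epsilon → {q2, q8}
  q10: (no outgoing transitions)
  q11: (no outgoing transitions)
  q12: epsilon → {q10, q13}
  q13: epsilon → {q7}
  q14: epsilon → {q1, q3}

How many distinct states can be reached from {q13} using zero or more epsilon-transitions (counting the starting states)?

5

Start with {q13}.
From q13 via epsilon: add q7.
From q7 via epsilon: add q0.
From q0 via epsilon: add q2, q10.
epsilon-closure = {q0, q2, q7, q10, q13}, which has 5 states.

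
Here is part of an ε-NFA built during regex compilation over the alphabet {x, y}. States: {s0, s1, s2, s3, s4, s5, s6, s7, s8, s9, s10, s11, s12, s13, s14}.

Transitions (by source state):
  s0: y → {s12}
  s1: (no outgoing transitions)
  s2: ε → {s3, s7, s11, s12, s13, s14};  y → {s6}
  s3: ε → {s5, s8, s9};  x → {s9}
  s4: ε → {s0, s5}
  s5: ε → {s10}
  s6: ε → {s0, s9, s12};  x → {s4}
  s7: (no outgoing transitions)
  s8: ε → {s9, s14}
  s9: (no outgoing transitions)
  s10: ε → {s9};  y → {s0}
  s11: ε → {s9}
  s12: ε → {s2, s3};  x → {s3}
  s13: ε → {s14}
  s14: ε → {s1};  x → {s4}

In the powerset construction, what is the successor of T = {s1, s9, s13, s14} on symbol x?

{s0, s4, s5, s9, s10}

s14 on x → {s4}.
No x-transition from s1, s9, s13.
Union after reading x: {s4}.
Now take the ε-closure:
From s4 via ε: add s0, s5.
From s5 via ε: add s10.
From s10 via ε: add s9.
No new states can be added; the closed set is {s0, s4, s5, s9, s10}.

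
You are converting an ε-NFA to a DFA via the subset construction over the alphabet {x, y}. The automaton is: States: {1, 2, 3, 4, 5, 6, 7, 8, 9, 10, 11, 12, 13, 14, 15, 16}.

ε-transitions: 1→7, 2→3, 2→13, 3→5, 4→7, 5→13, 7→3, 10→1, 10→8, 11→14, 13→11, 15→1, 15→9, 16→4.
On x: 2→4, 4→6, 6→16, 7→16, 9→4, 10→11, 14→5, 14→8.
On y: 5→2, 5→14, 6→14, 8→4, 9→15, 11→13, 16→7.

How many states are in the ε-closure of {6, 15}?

Start with {6, 15}.
From 15 via ε: add 1, 9.
From 1 via ε: add 7.
From 7 via ε: add 3.
From 3 via ε: add 5.
From 5 via ε: add 13.
From 13 via ε: add 11.
From 11 via ε: add 14.
ε-closure = {1, 3, 5, 6, 7, 9, 11, 13, 14, 15}, which has 10 states.

10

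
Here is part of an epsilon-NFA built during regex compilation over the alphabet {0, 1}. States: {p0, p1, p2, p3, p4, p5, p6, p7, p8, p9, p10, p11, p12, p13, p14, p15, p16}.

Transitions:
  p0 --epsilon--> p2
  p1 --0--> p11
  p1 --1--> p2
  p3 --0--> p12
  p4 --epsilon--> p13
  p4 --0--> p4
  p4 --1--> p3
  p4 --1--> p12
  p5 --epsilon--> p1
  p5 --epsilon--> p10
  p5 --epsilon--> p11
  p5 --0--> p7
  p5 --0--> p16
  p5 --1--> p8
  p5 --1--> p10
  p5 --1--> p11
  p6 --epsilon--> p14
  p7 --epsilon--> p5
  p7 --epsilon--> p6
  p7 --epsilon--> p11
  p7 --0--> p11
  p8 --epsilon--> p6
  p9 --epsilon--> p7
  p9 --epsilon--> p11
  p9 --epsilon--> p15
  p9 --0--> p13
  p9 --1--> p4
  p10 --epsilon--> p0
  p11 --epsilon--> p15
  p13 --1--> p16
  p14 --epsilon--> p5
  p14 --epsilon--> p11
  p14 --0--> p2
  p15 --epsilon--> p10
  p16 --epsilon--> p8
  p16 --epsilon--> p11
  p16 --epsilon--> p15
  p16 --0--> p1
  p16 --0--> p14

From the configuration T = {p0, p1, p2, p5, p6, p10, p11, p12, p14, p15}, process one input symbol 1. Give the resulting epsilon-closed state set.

{p0, p1, p2, p5, p6, p8, p10, p11, p14, p15}

p1 on 1 → {p2}.
p5 on 1 → {p8, p10, p11}.
No 1-transition from p0, p2, p6, p10, p11, p12, p14, p15.
Union after reading 1: {p2, p8, p10, p11}.
Now take the epsilon-closure:
From p8 via epsilon: add p6.
From p10 via epsilon: add p0.
From p11 via epsilon: add p15.
From p6 via epsilon: add p14.
From p14 via epsilon: add p5.
From p5 via epsilon: add p1.
No new states can be added; the closed set is {p0, p1, p2, p5, p6, p8, p10, p11, p14, p15}.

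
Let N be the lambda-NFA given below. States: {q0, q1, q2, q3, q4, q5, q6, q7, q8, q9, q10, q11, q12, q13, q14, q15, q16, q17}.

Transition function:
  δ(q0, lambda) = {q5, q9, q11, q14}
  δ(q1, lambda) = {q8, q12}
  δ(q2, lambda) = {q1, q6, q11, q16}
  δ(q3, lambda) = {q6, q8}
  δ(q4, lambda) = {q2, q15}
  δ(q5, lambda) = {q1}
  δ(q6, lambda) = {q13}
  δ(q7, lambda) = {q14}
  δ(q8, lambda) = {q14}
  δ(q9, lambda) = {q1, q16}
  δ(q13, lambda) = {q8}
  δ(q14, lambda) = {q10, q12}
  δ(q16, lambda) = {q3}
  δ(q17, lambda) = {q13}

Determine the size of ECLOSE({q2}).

Start with {q2}.
From q2 via lambda: add q1, q6, q11, q16.
From q1 via lambda: add q8, q12.
From q6 via lambda: add q13.
From q16 via lambda: add q3.
From q8 via lambda: add q14.
From q14 via lambda: add q10.
lambda-closure = {q1, q2, q3, q6, q8, q10, q11, q12, q13, q14, q16}, which has 11 states.

11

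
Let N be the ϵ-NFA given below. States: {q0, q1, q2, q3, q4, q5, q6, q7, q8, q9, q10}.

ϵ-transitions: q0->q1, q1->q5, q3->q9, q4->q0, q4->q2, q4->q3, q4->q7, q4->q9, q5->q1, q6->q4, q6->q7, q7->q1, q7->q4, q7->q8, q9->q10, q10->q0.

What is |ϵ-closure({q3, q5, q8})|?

7

Start with {q3, q5, q8}.
From q3 via ϵ: add q9.
From q5 via ϵ: add q1.
From q9 via ϵ: add q10.
From q10 via ϵ: add q0.
ϵ-closure = {q0, q1, q3, q5, q8, q9, q10}, which has 7 states.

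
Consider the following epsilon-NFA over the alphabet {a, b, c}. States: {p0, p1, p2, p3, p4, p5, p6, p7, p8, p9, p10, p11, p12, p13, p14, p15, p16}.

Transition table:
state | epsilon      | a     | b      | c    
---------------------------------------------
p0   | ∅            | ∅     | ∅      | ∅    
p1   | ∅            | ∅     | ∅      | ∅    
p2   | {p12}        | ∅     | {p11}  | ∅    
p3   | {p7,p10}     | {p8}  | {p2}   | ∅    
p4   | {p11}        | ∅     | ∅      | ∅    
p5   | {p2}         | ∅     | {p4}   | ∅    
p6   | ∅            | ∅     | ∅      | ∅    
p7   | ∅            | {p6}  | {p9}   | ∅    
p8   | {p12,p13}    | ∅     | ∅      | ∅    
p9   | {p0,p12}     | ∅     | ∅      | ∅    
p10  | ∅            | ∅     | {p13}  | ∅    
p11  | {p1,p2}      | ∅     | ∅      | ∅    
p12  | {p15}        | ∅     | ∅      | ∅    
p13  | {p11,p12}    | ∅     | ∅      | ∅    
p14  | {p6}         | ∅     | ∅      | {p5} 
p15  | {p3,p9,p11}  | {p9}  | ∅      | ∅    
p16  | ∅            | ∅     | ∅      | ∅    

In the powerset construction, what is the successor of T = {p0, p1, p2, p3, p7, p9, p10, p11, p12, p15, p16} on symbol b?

p2 on b → {p11}.
p3 on b → {p2}.
p7 on b → {p9}.
p10 on b → {p13}.
No b-transition from p0, p1, p9, p11, p12, p15, p16.
Union after reading b: {p2, p9, p11, p13}.
Now take the epsilon-closure:
From p2 via epsilon: add p12.
From p9 via epsilon: add p0.
From p11 via epsilon: add p1.
From p12 via epsilon: add p15.
From p15 via epsilon: add p3.
From p3 via epsilon: add p7, p10.
No new states can be added; the closed set is {p0, p1, p2, p3, p7, p9, p10, p11, p12, p13, p15}.

{p0, p1, p2, p3, p7, p9, p10, p11, p12, p13, p15}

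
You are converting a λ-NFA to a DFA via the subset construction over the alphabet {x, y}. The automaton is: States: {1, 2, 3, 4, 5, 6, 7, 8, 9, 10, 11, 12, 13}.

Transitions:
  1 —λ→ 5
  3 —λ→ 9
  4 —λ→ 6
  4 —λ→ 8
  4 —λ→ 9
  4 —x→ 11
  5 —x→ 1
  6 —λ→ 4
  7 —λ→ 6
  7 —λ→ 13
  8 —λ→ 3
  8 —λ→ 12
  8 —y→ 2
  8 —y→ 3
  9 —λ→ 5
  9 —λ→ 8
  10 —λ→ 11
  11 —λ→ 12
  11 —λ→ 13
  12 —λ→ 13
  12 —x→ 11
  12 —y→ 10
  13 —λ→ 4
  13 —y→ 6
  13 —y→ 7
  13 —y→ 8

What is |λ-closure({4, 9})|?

Start with {4, 9}.
From 4 via λ: add 6, 8.
From 9 via λ: add 5.
From 8 via λ: add 3, 12.
From 12 via λ: add 13.
λ-closure = {3, 4, 5, 6, 8, 9, 12, 13}, which has 8 states.

8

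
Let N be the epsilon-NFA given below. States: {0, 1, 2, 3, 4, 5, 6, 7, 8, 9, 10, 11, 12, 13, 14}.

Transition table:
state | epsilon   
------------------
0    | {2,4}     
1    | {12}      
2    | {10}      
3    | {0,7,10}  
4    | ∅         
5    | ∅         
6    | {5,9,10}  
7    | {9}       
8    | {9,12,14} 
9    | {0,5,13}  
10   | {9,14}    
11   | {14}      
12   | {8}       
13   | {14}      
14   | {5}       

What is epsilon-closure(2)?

Start with {2}.
From 2 via epsilon: add 10.
From 10 via epsilon: add 9, 14.
From 9 via epsilon: add 0, 5, 13.
From 0 via epsilon: add 4.
No new states can be added; the closed set is {0, 2, 4, 5, 9, 10, 13, 14}.

{0, 2, 4, 5, 9, 10, 13, 14}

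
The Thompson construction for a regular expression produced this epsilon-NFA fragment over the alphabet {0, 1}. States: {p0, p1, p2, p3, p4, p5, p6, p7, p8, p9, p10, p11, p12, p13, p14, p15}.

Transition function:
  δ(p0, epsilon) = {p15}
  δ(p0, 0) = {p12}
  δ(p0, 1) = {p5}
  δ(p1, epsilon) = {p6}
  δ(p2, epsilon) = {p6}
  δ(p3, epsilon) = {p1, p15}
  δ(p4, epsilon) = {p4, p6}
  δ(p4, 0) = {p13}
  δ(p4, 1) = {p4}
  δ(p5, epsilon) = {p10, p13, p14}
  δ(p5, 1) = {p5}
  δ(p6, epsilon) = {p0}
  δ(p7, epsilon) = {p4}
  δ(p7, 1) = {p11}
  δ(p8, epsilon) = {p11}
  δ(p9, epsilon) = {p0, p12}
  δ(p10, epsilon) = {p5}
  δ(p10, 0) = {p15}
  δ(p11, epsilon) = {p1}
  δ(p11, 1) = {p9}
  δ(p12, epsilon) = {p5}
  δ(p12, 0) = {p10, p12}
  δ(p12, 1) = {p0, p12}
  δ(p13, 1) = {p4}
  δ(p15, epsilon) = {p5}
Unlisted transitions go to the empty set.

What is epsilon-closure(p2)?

{p0, p2, p5, p6, p10, p13, p14, p15}

Start with {p2}.
From p2 via epsilon: add p6.
From p6 via epsilon: add p0.
From p0 via epsilon: add p15.
From p15 via epsilon: add p5.
From p5 via epsilon: add p10, p13, p14.
No new states can be added; the closed set is {p0, p2, p5, p6, p10, p13, p14, p15}.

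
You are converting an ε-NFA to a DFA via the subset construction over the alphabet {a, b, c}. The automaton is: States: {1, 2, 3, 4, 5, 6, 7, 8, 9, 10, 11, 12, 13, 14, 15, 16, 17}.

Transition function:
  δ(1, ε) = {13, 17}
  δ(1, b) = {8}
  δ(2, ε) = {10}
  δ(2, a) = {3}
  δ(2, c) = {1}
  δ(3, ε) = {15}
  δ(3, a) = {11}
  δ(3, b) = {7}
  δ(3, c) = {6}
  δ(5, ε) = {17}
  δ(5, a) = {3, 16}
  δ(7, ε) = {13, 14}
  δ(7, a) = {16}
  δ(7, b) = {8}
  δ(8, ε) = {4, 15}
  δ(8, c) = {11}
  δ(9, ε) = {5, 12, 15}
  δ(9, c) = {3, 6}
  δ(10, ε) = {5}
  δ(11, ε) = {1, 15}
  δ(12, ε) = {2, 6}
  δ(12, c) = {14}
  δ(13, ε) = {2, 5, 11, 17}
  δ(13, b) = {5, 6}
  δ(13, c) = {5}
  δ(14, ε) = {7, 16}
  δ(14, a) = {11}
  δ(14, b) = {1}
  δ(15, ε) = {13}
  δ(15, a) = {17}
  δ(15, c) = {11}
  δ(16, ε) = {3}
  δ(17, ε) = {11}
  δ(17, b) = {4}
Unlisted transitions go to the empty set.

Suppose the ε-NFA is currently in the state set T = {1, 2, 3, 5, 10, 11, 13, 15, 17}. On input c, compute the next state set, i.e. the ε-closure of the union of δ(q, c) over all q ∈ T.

2 on c → {1}.
3 on c → {6}.
13 on c → {5}.
15 on c → {11}.
No c-transition from 1, 5, 10, 11, 17.
Union after reading c: {1, 5, 6, 11}.
Now take the ε-closure:
From 1 via ε: add 13, 17.
From 11 via ε: add 15.
From 13 via ε: add 2.
From 2 via ε: add 10.
No new states can be added; the closed set is {1, 2, 5, 6, 10, 11, 13, 15, 17}.

{1, 2, 5, 6, 10, 11, 13, 15, 17}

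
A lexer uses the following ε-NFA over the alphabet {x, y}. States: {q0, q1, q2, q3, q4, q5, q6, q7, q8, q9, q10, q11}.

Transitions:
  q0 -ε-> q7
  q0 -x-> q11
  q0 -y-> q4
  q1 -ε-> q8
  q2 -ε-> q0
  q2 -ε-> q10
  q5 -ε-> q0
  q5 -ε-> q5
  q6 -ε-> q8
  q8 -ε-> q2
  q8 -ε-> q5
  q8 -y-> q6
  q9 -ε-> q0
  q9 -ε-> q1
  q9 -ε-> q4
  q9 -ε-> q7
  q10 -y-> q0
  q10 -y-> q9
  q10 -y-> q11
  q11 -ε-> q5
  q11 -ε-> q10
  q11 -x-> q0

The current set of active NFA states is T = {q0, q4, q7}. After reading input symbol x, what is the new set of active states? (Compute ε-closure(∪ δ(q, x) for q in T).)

q0 on x → {q11}.
No x-transition from q4, q7.
Union after reading x: {q11}.
Now take the ε-closure:
From q11 via ε: add q5, q10.
From q5 via ε: add q0.
From q0 via ε: add q7.
No new states can be added; the closed set is {q0, q5, q7, q10, q11}.

{q0, q5, q7, q10, q11}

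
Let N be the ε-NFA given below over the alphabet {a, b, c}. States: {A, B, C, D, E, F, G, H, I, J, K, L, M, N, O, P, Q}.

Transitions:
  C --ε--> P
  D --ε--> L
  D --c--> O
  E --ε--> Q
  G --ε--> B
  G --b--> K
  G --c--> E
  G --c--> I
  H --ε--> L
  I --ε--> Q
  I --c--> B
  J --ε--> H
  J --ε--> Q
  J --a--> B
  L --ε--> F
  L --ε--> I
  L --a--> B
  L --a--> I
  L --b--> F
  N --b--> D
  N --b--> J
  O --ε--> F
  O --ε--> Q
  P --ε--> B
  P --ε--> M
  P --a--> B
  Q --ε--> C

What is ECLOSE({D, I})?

{B, C, D, F, I, L, M, P, Q}

Start with {D, I}.
From D via ε: add L.
From I via ε: add Q.
From L via ε: add F.
From Q via ε: add C.
From C via ε: add P.
From P via ε: add B, M.
No new states can be added; the closed set is {B, C, D, F, I, L, M, P, Q}.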